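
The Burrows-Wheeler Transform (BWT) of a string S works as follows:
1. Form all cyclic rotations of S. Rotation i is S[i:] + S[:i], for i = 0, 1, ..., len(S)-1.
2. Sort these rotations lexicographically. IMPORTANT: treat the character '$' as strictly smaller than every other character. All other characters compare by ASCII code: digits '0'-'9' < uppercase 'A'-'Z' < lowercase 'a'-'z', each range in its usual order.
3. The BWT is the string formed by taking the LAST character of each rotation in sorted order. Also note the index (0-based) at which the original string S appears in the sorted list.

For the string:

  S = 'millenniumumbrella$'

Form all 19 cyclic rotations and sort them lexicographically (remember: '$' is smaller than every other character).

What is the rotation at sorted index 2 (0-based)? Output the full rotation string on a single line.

All 19 rotations (rotation i = S[i:]+S[:i]):
  rot[0] = millenniumumbrella$
  rot[1] = illenniumumbrella$m
  rot[2] = llenniumumbrella$mi
  rot[3] = lenniumumbrella$mil
  rot[4] = enniumumbrella$mill
  rot[5] = nniumumbrella$mille
  rot[6] = niumumbrella$millen
  rot[7] = iumumbrella$millenn
  rot[8] = umumbrella$millenni
  rot[9] = mumbrella$millenniu
  rot[10] = umbrella$millennium
  rot[11] = mbrella$millenniumu
  rot[12] = brella$millenniumum
  rot[13] = rella$millenniumumb
  rot[14] = ella$millenniumumbr
  rot[15] = lla$millenniumumbre
  rot[16] = la$millenniumumbrel
  rot[17] = a$millenniumumbrell
  rot[18] = $millenniumumbrella
Sorted (with $ < everything):
  sorted[0] = $millenniumumbrella
  sorted[1] = a$millenniumumbrell
  sorted[2] = brella$millenniumum
  sorted[3] = ella$millenniumumbr
  sorted[4] = enniumumbrella$mill
  sorted[5] = illenniumumbrella$m
  sorted[6] = iumumbrella$millenn
  sorted[7] = la$millenniumumbrel
  sorted[8] = lenniumumbrella$mil
  sorted[9] = lla$millenniumumbre
  sorted[10] = llenniumumbrella$mi
  sorted[11] = mbrella$millenniumu
  sorted[12] = millenniumumbrella$
  sorted[13] = mumbrella$millenniu
  sorted[14] = niumumbrella$millen
  sorted[15] = nniumumbrella$mille
  sorted[16] = rella$millenniumumb
  sorted[17] = umbrella$millennium
  sorted[18] = umumbrella$millenni
sorted[2] = brella$millenniumum

Answer: brella$millenniumum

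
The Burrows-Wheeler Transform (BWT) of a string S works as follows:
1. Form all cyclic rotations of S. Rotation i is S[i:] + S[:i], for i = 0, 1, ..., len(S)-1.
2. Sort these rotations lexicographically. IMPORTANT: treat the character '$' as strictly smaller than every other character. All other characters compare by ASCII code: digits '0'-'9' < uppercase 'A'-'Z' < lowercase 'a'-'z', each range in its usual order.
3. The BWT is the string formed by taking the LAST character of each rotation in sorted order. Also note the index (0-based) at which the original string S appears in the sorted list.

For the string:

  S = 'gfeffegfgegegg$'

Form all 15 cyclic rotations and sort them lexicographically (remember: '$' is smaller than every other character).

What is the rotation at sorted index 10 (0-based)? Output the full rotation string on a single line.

All 15 rotations (rotation i = S[i:]+S[:i]):
  rot[0] = gfeffegfgegegg$
  rot[1] = feffegfgegegg$g
  rot[2] = effegfgegegg$gf
  rot[3] = ffegfgegegg$gfe
  rot[4] = fegfgegegg$gfef
  rot[5] = egfgegegg$gfeff
  rot[6] = gfgegegg$gfeffe
  rot[7] = fgegegg$gfeffeg
  rot[8] = gegegg$gfeffegf
  rot[9] = egegg$gfeffegfg
  rot[10] = gegg$gfeffegfge
  rot[11] = egg$gfeffegfgeg
  rot[12] = gg$gfeffegfgege
  rot[13] = g$gfeffegfgegeg
  rot[14] = $gfeffegfgegegg
Sorted (with $ < everything):
  sorted[0] = $gfeffegfgegegg
  sorted[1] = effegfgegegg$gf
  sorted[2] = egegg$gfeffegfg
  sorted[3] = egfgegegg$gfeff
  sorted[4] = egg$gfeffegfgeg
  sorted[5] = feffegfgegegg$g
  sorted[6] = fegfgegegg$gfef
  sorted[7] = ffegfgegegg$gfe
  sorted[8] = fgegegg$gfeffeg
  sorted[9] = g$gfeffegfgegeg
  sorted[10] = gegegg$gfeffegf
  sorted[11] = gegg$gfeffegfge
  sorted[12] = gfeffegfgegegg$
  sorted[13] = gfgegegg$gfeffe
  sorted[14] = gg$gfeffegfgege
sorted[10] = gegegg$gfeffegf

Answer: gegegg$gfeffegf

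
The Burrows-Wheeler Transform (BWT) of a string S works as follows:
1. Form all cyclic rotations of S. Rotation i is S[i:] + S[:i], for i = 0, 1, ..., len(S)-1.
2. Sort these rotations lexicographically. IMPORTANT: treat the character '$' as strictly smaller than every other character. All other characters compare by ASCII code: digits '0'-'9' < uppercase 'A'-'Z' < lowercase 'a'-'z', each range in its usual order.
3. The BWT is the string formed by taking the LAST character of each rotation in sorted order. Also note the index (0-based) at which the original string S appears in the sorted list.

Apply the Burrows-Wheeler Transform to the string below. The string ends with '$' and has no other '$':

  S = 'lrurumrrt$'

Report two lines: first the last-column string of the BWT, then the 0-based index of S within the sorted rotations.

All 10 rotations (rotation i = S[i:]+S[:i]):
  rot[0] = lrurumrrt$
  rot[1] = rurumrrt$l
  rot[2] = urumrrt$lr
  rot[3] = rumrrt$lru
  rot[4] = umrrt$lrur
  rot[5] = mrrt$lruru
  rot[6] = rrt$lrurum
  rot[7] = rt$lrurumr
  rot[8] = t$lrurumrr
  rot[9] = $lrurumrrt
Sorted (with $ < everything):
  sorted[0] = $lrurumrrt  (last char: 't')
  sorted[1] = lrurumrrt$  (last char: '$')
  sorted[2] = mrrt$lruru  (last char: 'u')
  sorted[3] = rrt$lrurum  (last char: 'm')
  sorted[4] = rt$lrurumr  (last char: 'r')
  sorted[5] = rumrrt$lru  (last char: 'u')
  sorted[6] = rurumrrt$l  (last char: 'l')
  sorted[7] = t$lrurumrr  (last char: 'r')
  sorted[8] = umrrt$lrur  (last char: 'r')
  sorted[9] = urumrrt$lr  (last char: 'r')
Last column: t$umrulrrr
Original string S is at sorted index 1

Answer: t$umrulrrr
1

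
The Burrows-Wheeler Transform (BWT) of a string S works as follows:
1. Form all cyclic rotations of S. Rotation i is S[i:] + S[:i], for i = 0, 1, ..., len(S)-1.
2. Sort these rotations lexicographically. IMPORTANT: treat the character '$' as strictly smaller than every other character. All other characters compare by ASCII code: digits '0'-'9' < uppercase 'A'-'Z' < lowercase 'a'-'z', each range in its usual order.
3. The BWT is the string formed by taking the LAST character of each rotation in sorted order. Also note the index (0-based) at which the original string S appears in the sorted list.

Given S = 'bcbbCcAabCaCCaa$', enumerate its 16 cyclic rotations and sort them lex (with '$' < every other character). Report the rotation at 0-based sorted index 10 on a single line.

Answer: bCaCCaa$bcbbCcAa

Derivation:
All 16 rotations (rotation i = S[i:]+S[:i]):
  rot[0] = bcbbCcAabCaCCaa$
  rot[1] = cbbCcAabCaCCaa$b
  rot[2] = bbCcAabCaCCaa$bc
  rot[3] = bCcAabCaCCaa$bcb
  rot[4] = CcAabCaCCaa$bcbb
  rot[5] = cAabCaCCaa$bcbbC
  rot[6] = AabCaCCaa$bcbbCc
  rot[7] = abCaCCaa$bcbbCcA
  rot[8] = bCaCCaa$bcbbCcAa
  rot[9] = CaCCaa$bcbbCcAab
  rot[10] = aCCaa$bcbbCcAabC
  rot[11] = CCaa$bcbbCcAabCa
  rot[12] = Caa$bcbbCcAabCaC
  rot[13] = aa$bcbbCcAabCaCC
  rot[14] = a$bcbbCcAabCaCCa
  rot[15] = $bcbbCcAabCaCCaa
Sorted (with $ < everything):
  sorted[0] = $bcbbCcAabCaCCaa
  sorted[1] = AabCaCCaa$bcbbCc
  sorted[2] = CCaa$bcbbCcAabCa
  sorted[3] = CaCCaa$bcbbCcAab
  sorted[4] = Caa$bcbbCcAabCaC
  sorted[5] = CcAabCaCCaa$bcbb
  sorted[6] = a$bcbbCcAabCaCCa
  sorted[7] = aCCaa$bcbbCcAabC
  sorted[8] = aa$bcbbCcAabCaCC
  sorted[9] = abCaCCaa$bcbbCcA
  sorted[10] = bCaCCaa$bcbbCcAa
  sorted[11] = bCcAabCaCCaa$bcb
  sorted[12] = bbCcAabCaCCaa$bc
  sorted[13] = bcbbCcAabCaCCaa$
  sorted[14] = cAabCaCCaa$bcbbC
  sorted[15] = cbbCcAabCaCCaa$b
sorted[10] = bCaCCaa$bcbbCcAa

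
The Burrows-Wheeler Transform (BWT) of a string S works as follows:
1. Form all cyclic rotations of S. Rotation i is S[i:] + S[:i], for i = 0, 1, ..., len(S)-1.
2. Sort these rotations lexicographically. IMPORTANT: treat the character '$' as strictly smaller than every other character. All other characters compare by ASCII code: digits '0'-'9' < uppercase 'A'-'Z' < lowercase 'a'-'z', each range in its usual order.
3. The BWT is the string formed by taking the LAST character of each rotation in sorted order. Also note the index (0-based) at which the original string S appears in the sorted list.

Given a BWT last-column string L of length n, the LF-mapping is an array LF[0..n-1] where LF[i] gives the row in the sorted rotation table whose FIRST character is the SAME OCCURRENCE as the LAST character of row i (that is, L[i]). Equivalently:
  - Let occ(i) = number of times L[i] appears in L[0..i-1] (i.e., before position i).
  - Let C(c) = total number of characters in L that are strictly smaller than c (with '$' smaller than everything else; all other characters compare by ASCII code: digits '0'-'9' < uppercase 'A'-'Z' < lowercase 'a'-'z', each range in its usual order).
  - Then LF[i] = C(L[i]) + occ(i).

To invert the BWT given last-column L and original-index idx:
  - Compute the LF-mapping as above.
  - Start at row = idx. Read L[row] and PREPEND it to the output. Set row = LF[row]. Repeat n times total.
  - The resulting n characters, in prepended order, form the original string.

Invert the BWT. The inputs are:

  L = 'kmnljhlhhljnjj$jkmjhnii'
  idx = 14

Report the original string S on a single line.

LF mapping: 13 18 20 15 7 1 16 2 3 17 8 21 9 10 0 11 14 19 12 4 22 5 6
Walk LF starting at row 14, prepending L[row]:
  step 1: row=14, L[14]='$', prepend. Next row=LF[14]=0
  step 2: row=0, L[0]='k', prepend. Next row=LF[0]=13
  step 3: row=13, L[13]='j', prepend. Next row=LF[13]=10
  step 4: row=10, L[10]='j', prepend. Next row=LF[10]=8
  step 5: row=8, L[8]='h', prepend. Next row=LF[8]=3
  step 6: row=3, L[3]='l', prepend. Next row=LF[3]=15
  step 7: row=15, L[15]='j', prepend. Next row=LF[15]=11
  step 8: row=11, L[11]='n', prepend. Next row=LF[11]=21
  step 9: row=21, L[21]='i', prepend. Next row=LF[21]=5
  step 10: row=5, L[5]='h', prepend. Next row=LF[5]=1
  step 11: row=1, L[1]='m', prepend. Next row=LF[1]=18
  step 12: row=18, L[18]='j', prepend. Next row=LF[18]=12
  step 13: row=12, L[12]='j', prepend. Next row=LF[12]=9
  step 14: row=9, L[9]='l', prepend. Next row=LF[9]=17
  step 15: row=17, L[17]='m', prepend. Next row=LF[17]=19
  step 16: row=19, L[19]='h', prepend. Next row=LF[19]=4
  step 17: row=4, L[4]='j', prepend. Next row=LF[4]=7
  step 18: row=7, L[7]='h', prepend. Next row=LF[7]=2
  step 19: row=2, L[2]='n', prepend. Next row=LF[2]=20
  step 20: row=20, L[20]='n', prepend. Next row=LF[20]=22
  step 21: row=22, L[22]='i', prepend. Next row=LF[22]=6
  step 22: row=6, L[6]='l', prepend. Next row=LF[6]=16
  step 23: row=16, L[16]='k', prepend. Next row=LF[16]=14
Reversed output: klinnhjhmljjmhinjlhjjk$

Answer: klinnhjhmljjmhinjlhjjk$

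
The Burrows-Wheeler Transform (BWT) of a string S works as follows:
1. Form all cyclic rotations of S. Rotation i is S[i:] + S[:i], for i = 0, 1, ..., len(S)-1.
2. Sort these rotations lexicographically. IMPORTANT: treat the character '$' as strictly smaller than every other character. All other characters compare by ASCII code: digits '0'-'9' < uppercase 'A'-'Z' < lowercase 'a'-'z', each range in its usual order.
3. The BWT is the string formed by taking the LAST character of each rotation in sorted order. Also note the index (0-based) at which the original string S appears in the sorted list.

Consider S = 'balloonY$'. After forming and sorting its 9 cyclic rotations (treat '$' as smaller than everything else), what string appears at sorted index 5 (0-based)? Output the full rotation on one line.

All 9 rotations (rotation i = S[i:]+S[:i]):
  rot[0] = balloonY$
  rot[1] = alloonY$b
  rot[2] = lloonY$ba
  rot[3] = loonY$bal
  rot[4] = oonY$ball
  rot[5] = onY$ballo
  rot[6] = nY$balloo
  rot[7] = Y$balloon
  rot[8] = $balloonY
Sorted (with $ < everything):
  sorted[0] = $balloonY
  sorted[1] = Y$balloon
  sorted[2] = alloonY$b
  sorted[3] = balloonY$
  sorted[4] = lloonY$ba
  sorted[5] = loonY$bal
  sorted[6] = nY$balloo
  sorted[7] = onY$ballo
  sorted[8] = oonY$ball
sorted[5] = loonY$bal

Answer: loonY$bal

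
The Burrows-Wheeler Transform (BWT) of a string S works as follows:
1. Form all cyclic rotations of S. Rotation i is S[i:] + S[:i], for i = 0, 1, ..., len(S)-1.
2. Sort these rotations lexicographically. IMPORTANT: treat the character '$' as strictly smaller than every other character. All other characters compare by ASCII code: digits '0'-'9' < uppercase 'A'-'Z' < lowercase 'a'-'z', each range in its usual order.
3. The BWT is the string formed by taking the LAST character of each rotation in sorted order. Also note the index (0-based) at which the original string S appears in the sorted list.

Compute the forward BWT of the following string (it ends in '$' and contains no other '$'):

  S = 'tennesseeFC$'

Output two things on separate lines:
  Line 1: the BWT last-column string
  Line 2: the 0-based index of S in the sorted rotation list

Answer: CFeestnnese$
11

Derivation:
All 12 rotations (rotation i = S[i:]+S[:i]):
  rot[0] = tennesseeFC$
  rot[1] = ennesseeFC$t
  rot[2] = nnesseeFC$te
  rot[3] = nesseeFC$ten
  rot[4] = esseeFC$tenn
  rot[5] = sseeFC$tenne
  rot[6] = seeFC$tennes
  rot[7] = eeFC$tenness
  rot[8] = eFC$tennesse
  rot[9] = FC$tennessee
  rot[10] = C$tennesseeF
  rot[11] = $tennesseeFC
Sorted (with $ < everything):
  sorted[0] = $tennesseeFC  (last char: 'C')
  sorted[1] = C$tennesseeF  (last char: 'F')
  sorted[2] = FC$tennessee  (last char: 'e')
  sorted[3] = eFC$tennesse  (last char: 'e')
  sorted[4] = eeFC$tenness  (last char: 's')
  sorted[5] = ennesseeFC$t  (last char: 't')
  sorted[6] = esseeFC$tenn  (last char: 'n')
  sorted[7] = nesseeFC$ten  (last char: 'n')
  sorted[8] = nnesseeFC$te  (last char: 'e')
  sorted[9] = seeFC$tennes  (last char: 's')
  sorted[10] = sseeFC$tenne  (last char: 'e')
  sorted[11] = tennesseeFC$  (last char: '$')
Last column: CFeestnnese$
Original string S is at sorted index 11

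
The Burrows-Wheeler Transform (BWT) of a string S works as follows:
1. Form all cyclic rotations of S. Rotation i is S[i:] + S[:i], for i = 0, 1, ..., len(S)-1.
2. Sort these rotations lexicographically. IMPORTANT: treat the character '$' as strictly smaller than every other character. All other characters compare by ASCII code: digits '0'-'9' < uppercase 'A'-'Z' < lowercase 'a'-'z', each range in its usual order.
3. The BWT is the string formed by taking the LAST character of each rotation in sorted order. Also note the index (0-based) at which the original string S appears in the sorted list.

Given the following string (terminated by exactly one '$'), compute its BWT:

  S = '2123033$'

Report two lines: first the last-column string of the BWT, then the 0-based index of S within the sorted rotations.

Answer: 332$1320
3

Derivation:
All 8 rotations (rotation i = S[i:]+S[:i]):
  rot[0] = 2123033$
  rot[1] = 123033$2
  rot[2] = 23033$21
  rot[3] = 3033$212
  rot[4] = 033$2123
  rot[5] = 33$21230
  rot[6] = 3$212303
  rot[7] = $2123033
Sorted (with $ < everything):
  sorted[0] = $2123033  (last char: '3')
  sorted[1] = 033$2123  (last char: '3')
  sorted[2] = 123033$2  (last char: '2')
  sorted[3] = 2123033$  (last char: '$')
  sorted[4] = 23033$21  (last char: '1')
  sorted[5] = 3$212303  (last char: '3')
  sorted[6] = 3033$212  (last char: '2')
  sorted[7] = 33$21230  (last char: '0')
Last column: 332$1320
Original string S is at sorted index 3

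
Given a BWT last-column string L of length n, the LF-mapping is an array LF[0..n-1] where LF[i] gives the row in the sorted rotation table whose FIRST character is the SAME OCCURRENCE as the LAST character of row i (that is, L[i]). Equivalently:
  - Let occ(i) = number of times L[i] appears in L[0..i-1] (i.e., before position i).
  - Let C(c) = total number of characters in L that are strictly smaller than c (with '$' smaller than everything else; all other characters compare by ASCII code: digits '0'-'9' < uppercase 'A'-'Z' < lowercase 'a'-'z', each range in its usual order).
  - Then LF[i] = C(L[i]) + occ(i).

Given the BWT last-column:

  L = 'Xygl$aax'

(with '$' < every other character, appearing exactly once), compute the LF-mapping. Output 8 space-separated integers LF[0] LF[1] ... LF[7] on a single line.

Char counts: '$':1, 'X':1, 'a':2, 'g':1, 'l':1, 'x':1, 'y':1
C (first-col start): C('$')=0, C('X')=1, C('a')=2, C('g')=4, C('l')=5, C('x')=6, C('y')=7
L[0]='X': occ=0, LF[0]=C('X')+0=1+0=1
L[1]='y': occ=0, LF[1]=C('y')+0=7+0=7
L[2]='g': occ=0, LF[2]=C('g')+0=4+0=4
L[3]='l': occ=0, LF[3]=C('l')+0=5+0=5
L[4]='$': occ=0, LF[4]=C('$')+0=0+0=0
L[5]='a': occ=0, LF[5]=C('a')+0=2+0=2
L[6]='a': occ=1, LF[6]=C('a')+1=2+1=3
L[7]='x': occ=0, LF[7]=C('x')+0=6+0=6

Answer: 1 7 4 5 0 2 3 6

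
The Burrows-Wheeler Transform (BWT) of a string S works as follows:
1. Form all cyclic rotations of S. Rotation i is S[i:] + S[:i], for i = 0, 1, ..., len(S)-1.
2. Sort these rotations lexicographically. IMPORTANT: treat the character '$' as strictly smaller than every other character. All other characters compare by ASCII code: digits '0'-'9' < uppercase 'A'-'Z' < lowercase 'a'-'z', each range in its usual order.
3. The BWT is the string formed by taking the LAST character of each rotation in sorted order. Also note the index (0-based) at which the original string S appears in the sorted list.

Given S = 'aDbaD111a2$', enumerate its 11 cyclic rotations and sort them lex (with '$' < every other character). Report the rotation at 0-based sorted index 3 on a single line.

All 11 rotations (rotation i = S[i:]+S[:i]):
  rot[0] = aDbaD111a2$
  rot[1] = DbaD111a2$a
  rot[2] = baD111a2$aD
  rot[3] = aD111a2$aDb
  rot[4] = D111a2$aDba
  rot[5] = 111a2$aDbaD
  rot[6] = 11a2$aDbaD1
  rot[7] = 1a2$aDbaD11
  rot[8] = a2$aDbaD111
  rot[9] = 2$aDbaD111a
  rot[10] = $aDbaD111a2
Sorted (with $ < everything):
  sorted[0] = $aDbaD111a2
  sorted[1] = 111a2$aDbaD
  sorted[2] = 11a2$aDbaD1
  sorted[3] = 1a2$aDbaD11
  sorted[4] = 2$aDbaD111a
  sorted[5] = D111a2$aDba
  sorted[6] = DbaD111a2$a
  sorted[7] = a2$aDbaD111
  sorted[8] = aD111a2$aDb
  sorted[9] = aDbaD111a2$
  sorted[10] = baD111a2$aD
sorted[3] = 1a2$aDbaD11

Answer: 1a2$aDbaD11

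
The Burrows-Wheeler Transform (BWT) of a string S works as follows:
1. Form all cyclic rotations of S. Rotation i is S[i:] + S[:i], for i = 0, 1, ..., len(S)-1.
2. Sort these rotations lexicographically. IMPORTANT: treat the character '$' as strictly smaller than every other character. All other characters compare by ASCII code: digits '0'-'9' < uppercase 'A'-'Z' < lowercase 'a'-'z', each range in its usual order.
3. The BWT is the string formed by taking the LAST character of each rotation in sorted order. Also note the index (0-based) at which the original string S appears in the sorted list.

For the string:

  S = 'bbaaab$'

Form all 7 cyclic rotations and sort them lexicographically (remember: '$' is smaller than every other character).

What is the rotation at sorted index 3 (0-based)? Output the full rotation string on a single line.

Answer: ab$bbaa

Derivation:
All 7 rotations (rotation i = S[i:]+S[:i]):
  rot[0] = bbaaab$
  rot[1] = baaab$b
  rot[2] = aaab$bb
  rot[3] = aab$bba
  rot[4] = ab$bbaa
  rot[5] = b$bbaaa
  rot[6] = $bbaaab
Sorted (with $ < everything):
  sorted[0] = $bbaaab
  sorted[1] = aaab$bb
  sorted[2] = aab$bba
  sorted[3] = ab$bbaa
  sorted[4] = b$bbaaa
  sorted[5] = baaab$b
  sorted[6] = bbaaab$
sorted[3] = ab$bbaa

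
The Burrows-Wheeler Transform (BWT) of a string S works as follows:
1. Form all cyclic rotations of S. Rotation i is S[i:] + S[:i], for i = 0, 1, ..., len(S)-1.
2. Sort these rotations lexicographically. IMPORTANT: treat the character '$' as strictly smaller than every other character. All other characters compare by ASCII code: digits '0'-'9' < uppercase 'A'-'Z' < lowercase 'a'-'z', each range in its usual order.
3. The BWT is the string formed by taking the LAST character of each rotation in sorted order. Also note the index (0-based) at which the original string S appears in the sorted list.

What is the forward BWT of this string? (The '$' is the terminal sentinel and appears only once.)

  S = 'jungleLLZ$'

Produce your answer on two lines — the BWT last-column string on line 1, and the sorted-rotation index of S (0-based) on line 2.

Answer: ZeLLln$guj
6

Derivation:
All 10 rotations (rotation i = S[i:]+S[:i]):
  rot[0] = jungleLLZ$
  rot[1] = ungleLLZ$j
  rot[2] = ngleLLZ$ju
  rot[3] = gleLLZ$jun
  rot[4] = leLLZ$jung
  rot[5] = eLLZ$jungl
  rot[6] = LLZ$jungle
  rot[7] = LZ$jungleL
  rot[8] = Z$jungleLL
  rot[9] = $jungleLLZ
Sorted (with $ < everything):
  sorted[0] = $jungleLLZ  (last char: 'Z')
  sorted[1] = LLZ$jungle  (last char: 'e')
  sorted[2] = LZ$jungleL  (last char: 'L')
  sorted[3] = Z$jungleLL  (last char: 'L')
  sorted[4] = eLLZ$jungl  (last char: 'l')
  sorted[5] = gleLLZ$jun  (last char: 'n')
  sorted[6] = jungleLLZ$  (last char: '$')
  sorted[7] = leLLZ$jung  (last char: 'g')
  sorted[8] = ngleLLZ$ju  (last char: 'u')
  sorted[9] = ungleLLZ$j  (last char: 'j')
Last column: ZeLLln$guj
Original string S is at sorted index 6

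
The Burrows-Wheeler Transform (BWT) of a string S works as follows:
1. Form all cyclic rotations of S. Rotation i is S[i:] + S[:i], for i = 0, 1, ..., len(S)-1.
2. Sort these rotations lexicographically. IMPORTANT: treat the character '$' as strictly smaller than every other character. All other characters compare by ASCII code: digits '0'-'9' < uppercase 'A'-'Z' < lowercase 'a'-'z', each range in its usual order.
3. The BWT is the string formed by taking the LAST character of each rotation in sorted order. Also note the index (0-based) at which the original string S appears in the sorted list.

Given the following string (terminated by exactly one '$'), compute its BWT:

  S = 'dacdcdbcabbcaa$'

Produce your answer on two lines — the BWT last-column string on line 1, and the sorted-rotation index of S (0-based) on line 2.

Answer: aaccdabdbbda$cc
12

Derivation:
All 15 rotations (rotation i = S[i:]+S[:i]):
  rot[0] = dacdcdbcabbcaa$
  rot[1] = acdcdbcabbcaa$d
  rot[2] = cdcdbcabbcaa$da
  rot[3] = dcdbcabbcaa$dac
  rot[4] = cdbcabbcaa$dacd
  rot[5] = dbcabbcaa$dacdc
  rot[6] = bcabbcaa$dacdcd
  rot[7] = cabbcaa$dacdcdb
  rot[8] = abbcaa$dacdcdbc
  rot[9] = bbcaa$dacdcdbca
  rot[10] = bcaa$dacdcdbcab
  rot[11] = caa$dacdcdbcabb
  rot[12] = aa$dacdcdbcabbc
  rot[13] = a$dacdcdbcabbca
  rot[14] = $dacdcdbcabbcaa
Sorted (with $ < everything):
  sorted[0] = $dacdcdbcabbcaa  (last char: 'a')
  sorted[1] = a$dacdcdbcabbca  (last char: 'a')
  sorted[2] = aa$dacdcdbcabbc  (last char: 'c')
  sorted[3] = abbcaa$dacdcdbc  (last char: 'c')
  sorted[4] = acdcdbcabbcaa$d  (last char: 'd')
  sorted[5] = bbcaa$dacdcdbca  (last char: 'a')
  sorted[6] = bcaa$dacdcdbcab  (last char: 'b')
  sorted[7] = bcabbcaa$dacdcd  (last char: 'd')
  sorted[8] = caa$dacdcdbcabb  (last char: 'b')
  sorted[9] = cabbcaa$dacdcdb  (last char: 'b')
  sorted[10] = cdbcabbcaa$dacd  (last char: 'd')
  sorted[11] = cdcdbcabbcaa$da  (last char: 'a')
  sorted[12] = dacdcdbcabbcaa$  (last char: '$')
  sorted[13] = dbcabbcaa$dacdc  (last char: 'c')
  sorted[14] = dcdbcabbcaa$dac  (last char: 'c')
Last column: aaccdabdbbda$cc
Original string S is at sorted index 12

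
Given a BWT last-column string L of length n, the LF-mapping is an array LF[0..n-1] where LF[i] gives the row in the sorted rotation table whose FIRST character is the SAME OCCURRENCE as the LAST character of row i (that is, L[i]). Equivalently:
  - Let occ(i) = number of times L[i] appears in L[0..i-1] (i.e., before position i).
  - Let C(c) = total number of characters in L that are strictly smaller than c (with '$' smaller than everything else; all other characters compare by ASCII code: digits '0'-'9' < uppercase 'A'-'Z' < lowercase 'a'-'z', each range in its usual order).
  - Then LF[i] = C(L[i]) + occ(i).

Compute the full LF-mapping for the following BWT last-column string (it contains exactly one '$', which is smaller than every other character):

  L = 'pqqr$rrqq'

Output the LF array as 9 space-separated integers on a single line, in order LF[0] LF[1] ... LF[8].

Answer: 1 2 3 6 0 7 8 4 5

Derivation:
Char counts: '$':1, 'p':1, 'q':4, 'r':3
C (first-col start): C('$')=0, C('p')=1, C('q')=2, C('r')=6
L[0]='p': occ=0, LF[0]=C('p')+0=1+0=1
L[1]='q': occ=0, LF[1]=C('q')+0=2+0=2
L[2]='q': occ=1, LF[2]=C('q')+1=2+1=3
L[3]='r': occ=0, LF[3]=C('r')+0=6+0=6
L[4]='$': occ=0, LF[4]=C('$')+0=0+0=0
L[5]='r': occ=1, LF[5]=C('r')+1=6+1=7
L[6]='r': occ=2, LF[6]=C('r')+2=6+2=8
L[7]='q': occ=2, LF[7]=C('q')+2=2+2=4
L[8]='q': occ=3, LF[8]=C('q')+3=2+3=5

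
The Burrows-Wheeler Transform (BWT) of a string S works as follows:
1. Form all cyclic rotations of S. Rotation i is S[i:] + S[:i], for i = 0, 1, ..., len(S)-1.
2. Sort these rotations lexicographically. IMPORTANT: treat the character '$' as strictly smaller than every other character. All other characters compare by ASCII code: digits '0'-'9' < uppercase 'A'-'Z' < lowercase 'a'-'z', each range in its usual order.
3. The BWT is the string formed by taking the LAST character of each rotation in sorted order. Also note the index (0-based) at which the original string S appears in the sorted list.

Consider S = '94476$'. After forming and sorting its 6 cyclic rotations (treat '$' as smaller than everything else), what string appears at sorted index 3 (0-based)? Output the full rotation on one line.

All 6 rotations (rotation i = S[i:]+S[:i]):
  rot[0] = 94476$
  rot[1] = 4476$9
  rot[2] = 476$94
  rot[3] = 76$944
  rot[4] = 6$9447
  rot[5] = $94476
Sorted (with $ < everything):
  sorted[0] = $94476
  sorted[1] = 4476$9
  sorted[2] = 476$94
  sorted[3] = 6$9447
  sorted[4] = 76$944
  sorted[5] = 94476$
sorted[3] = 6$9447

Answer: 6$9447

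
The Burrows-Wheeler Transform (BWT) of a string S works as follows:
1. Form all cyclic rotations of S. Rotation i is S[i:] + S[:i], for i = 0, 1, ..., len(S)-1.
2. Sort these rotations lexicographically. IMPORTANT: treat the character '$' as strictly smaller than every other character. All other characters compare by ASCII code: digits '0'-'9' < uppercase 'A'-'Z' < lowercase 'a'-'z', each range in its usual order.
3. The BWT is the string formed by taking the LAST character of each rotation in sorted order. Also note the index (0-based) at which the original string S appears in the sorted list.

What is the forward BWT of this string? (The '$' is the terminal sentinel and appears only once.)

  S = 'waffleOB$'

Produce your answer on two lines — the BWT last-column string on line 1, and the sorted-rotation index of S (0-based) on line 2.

All 9 rotations (rotation i = S[i:]+S[:i]):
  rot[0] = waffleOB$
  rot[1] = affleOB$w
  rot[2] = ffleOB$wa
  rot[3] = fleOB$waf
  rot[4] = leOB$waff
  rot[5] = eOB$waffl
  rot[6] = OB$waffle
  rot[7] = B$waffleO
  rot[8] = $waffleOB
Sorted (with $ < everything):
  sorted[0] = $waffleOB  (last char: 'B')
  sorted[1] = B$waffleO  (last char: 'O')
  sorted[2] = OB$waffle  (last char: 'e')
  sorted[3] = affleOB$w  (last char: 'w')
  sorted[4] = eOB$waffl  (last char: 'l')
  sorted[5] = ffleOB$wa  (last char: 'a')
  sorted[6] = fleOB$waf  (last char: 'f')
  sorted[7] = leOB$waff  (last char: 'f')
  sorted[8] = waffleOB$  (last char: '$')
Last column: BOewlaff$
Original string S is at sorted index 8

Answer: BOewlaff$
8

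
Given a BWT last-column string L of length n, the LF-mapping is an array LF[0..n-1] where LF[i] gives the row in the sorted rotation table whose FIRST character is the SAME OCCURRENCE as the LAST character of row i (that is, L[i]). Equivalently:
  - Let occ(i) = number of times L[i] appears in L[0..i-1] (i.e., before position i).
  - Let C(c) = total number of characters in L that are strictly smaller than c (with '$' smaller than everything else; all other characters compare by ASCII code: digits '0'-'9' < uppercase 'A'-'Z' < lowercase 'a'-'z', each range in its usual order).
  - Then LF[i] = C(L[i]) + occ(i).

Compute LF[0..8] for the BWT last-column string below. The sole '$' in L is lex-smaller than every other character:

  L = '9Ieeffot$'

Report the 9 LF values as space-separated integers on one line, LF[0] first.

Char counts: '$':1, '9':1, 'I':1, 'e':2, 'f':2, 'o':1, 't':1
C (first-col start): C('$')=0, C('9')=1, C('I')=2, C('e')=3, C('f')=5, C('o')=7, C('t')=8
L[0]='9': occ=0, LF[0]=C('9')+0=1+0=1
L[1]='I': occ=0, LF[1]=C('I')+0=2+0=2
L[2]='e': occ=0, LF[2]=C('e')+0=3+0=3
L[3]='e': occ=1, LF[3]=C('e')+1=3+1=4
L[4]='f': occ=0, LF[4]=C('f')+0=5+0=5
L[5]='f': occ=1, LF[5]=C('f')+1=5+1=6
L[6]='o': occ=0, LF[6]=C('o')+0=7+0=7
L[7]='t': occ=0, LF[7]=C('t')+0=8+0=8
L[8]='$': occ=0, LF[8]=C('$')+0=0+0=0

Answer: 1 2 3 4 5 6 7 8 0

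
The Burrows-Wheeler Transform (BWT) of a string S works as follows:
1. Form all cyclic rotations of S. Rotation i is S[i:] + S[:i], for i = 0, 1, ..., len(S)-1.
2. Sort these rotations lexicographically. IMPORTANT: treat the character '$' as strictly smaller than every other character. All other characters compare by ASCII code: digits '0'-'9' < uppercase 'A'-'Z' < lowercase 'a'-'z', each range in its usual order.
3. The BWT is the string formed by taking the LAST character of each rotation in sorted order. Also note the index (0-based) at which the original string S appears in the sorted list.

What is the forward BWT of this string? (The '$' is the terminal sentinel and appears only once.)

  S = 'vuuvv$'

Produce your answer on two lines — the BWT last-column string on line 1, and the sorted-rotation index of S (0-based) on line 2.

All 6 rotations (rotation i = S[i:]+S[:i]):
  rot[0] = vuuvv$
  rot[1] = uuvv$v
  rot[2] = uvv$vu
  rot[3] = vv$vuu
  rot[4] = v$vuuv
  rot[5] = $vuuvv
Sorted (with $ < everything):
  sorted[0] = $vuuvv  (last char: 'v')
  sorted[1] = uuvv$v  (last char: 'v')
  sorted[2] = uvv$vu  (last char: 'u')
  sorted[3] = v$vuuv  (last char: 'v')
  sorted[4] = vuuvv$  (last char: '$')
  sorted[5] = vv$vuu  (last char: 'u')
Last column: vvuv$u
Original string S is at sorted index 4

Answer: vvuv$u
4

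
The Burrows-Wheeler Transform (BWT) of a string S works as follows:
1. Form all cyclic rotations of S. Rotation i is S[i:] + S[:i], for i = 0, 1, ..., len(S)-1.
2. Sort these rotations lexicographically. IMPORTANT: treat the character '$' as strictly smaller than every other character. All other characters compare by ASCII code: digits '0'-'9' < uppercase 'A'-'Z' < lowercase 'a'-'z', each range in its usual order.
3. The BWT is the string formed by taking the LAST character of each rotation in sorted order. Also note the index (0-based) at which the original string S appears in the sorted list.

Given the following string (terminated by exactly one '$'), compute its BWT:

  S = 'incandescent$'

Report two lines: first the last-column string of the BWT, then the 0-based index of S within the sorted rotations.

Answer: tcnsncd$iaeen
7

Derivation:
All 13 rotations (rotation i = S[i:]+S[:i]):
  rot[0] = incandescent$
  rot[1] = ncandescent$i
  rot[2] = candescent$in
  rot[3] = andescent$inc
  rot[4] = ndescent$inca
  rot[5] = descent$incan
  rot[6] = escent$incand
  rot[7] = scent$incande
  rot[8] = cent$incandes
  rot[9] = ent$incandesc
  rot[10] = nt$incandesce
  rot[11] = t$incandescen
  rot[12] = $incandescent
Sorted (with $ < everything):
  sorted[0] = $incandescent  (last char: 't')
  sorted[1] = andescent$inc  (last char: 'c')
  sorted[2] = candescent$in  (last char: 'n')
  sorted[3] = cent$incandes  (last char: 's')
  sorted[4] = descent$incan  (last char: 'n')
  sorted[5] = ent$incandesc  (last char: 'c')
  sorted[6] = escent$incand  (last char: 'd')
  sorted[7] = incandescent$  (last char: '$')
  sorted[8] = ncandescent$i  (last char: 'i')
  sorted[9] = ndescent$inca  (last char: 'a')
  sorted[10] = nt$incandesce  (last char: 'e')
  sorted[11] = scent$incande  (last char: 'e')
  sorted[12] = t$incandescen  (last char: 'n')
Last column: tcnsncd$iaeen
Original string S is at sorted index 7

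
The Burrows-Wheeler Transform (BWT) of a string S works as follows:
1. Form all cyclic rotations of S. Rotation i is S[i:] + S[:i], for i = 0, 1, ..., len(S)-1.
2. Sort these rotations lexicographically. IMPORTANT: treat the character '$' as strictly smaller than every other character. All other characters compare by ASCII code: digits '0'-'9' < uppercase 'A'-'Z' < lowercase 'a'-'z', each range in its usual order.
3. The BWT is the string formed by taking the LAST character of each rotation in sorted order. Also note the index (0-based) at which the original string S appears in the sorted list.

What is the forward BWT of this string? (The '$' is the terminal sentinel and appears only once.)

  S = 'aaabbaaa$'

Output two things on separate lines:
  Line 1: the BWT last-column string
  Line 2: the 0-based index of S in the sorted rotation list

Answer: aaab$aaba
4

Derivation:
All 9 rotations (rotation i = S[i:]+S[:i]):
  rot[0] = aaabbaaa$
  rot[1] = aabbaaa$a
  rot[2] = abbaaa$aa
  rot[3] = bbaaa$aaa
  rot[4] = baaa$aaab
  rot[5] = aaa$aaabb
  rot[6] = aa$aaabba
  rot[7] = a$aaabbaa
  rot[8] = $aaabbaaa
Sorted (with $ < everything):
  sorted[0] = $aaabbaaa  (last char: 'a')
  sorted[1] = a$aaabbaa  (last char: 'a')
  sorted[2] = aa$aaabba  (last char: 'a')
  sorted[3] = aaa$aaabb  (last char: 'b')
  sorted[4] = aaabbaaa$  (last char: '$')
  sorted[5] = aabbaaa$a  (last char: 'a')
  sorted[6] = abbaaa$aa  (last char: 'a')
  sorted[7] = baaa$aaab  (last char: 'b')
  sorted[8] = bbaaa$aaa  (last char: 'a')
Last column: aaab$aaba
Original string S is at sorted index 4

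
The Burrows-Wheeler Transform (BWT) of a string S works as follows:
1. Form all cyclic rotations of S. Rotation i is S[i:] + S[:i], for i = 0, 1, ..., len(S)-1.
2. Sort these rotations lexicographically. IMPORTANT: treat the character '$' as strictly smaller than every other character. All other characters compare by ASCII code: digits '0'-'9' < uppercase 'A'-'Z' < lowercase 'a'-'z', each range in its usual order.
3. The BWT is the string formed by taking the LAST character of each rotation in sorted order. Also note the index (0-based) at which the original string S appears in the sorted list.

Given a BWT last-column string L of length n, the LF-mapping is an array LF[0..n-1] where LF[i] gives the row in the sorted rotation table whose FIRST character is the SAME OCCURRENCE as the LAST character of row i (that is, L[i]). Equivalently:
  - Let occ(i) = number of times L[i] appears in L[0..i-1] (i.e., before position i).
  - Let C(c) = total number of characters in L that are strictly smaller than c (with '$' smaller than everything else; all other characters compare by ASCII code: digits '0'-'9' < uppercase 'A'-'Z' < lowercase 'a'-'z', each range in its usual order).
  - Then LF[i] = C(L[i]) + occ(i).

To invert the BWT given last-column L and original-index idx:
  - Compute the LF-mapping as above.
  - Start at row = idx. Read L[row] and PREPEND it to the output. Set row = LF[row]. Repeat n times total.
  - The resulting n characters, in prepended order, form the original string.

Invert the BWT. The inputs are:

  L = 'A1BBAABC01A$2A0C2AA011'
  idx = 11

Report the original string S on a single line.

Answer: A102A12AB0B1C1CAB0AAA$

Derivation:
LF mapping: 10 4 17 18 11 12 19 20 1 5 13 0 8 14 2 21 9 15 16 3 6 7
Walk LF starting at row 11, prepending L[row]:
  step 1: row=11, L[11]='$', prepend. Next row=LF[11]=0
  step 2: row=0, L[0]='A', prepend. Next row=LF[0]=10
  step 3: row=10, L[10]='A', prepend. Next row=LF[10]=13
  step 4: row=13, L[13]='A', prepend. Next row=LF[13]=14
  step 5: row=14, L[14]='0', prepend. Next row=LF[14]=2
  step 6: row=2, L[2]='B', prepend. Next row=LF[2]=17
  step 7: row=17, L[17]='A', prepend. Next row=LF[17]=15
  step 8: row=15, L[15]='C', prepend. Next row=LF[15]=21
  step 9: row=21, L[21]='1', prepend. Next row=LF[21]=7
  step 10: row=7, L[7]='C', prepend. Next row=LF[7]=20
  step 11: row=20, L[20]='1', prepend. Next row=LF[20]=6
  step 12: row=6, L[6]='B', prepend. Next row=LF[6]=19
  step 13: row=19, L[19]='0', prepend. Next row=LF[19]=3
  step 14: row=3, L[3]='B', prepend. Next row=LF[3]=18
  step 15: row=18, L[18]='A', prepend. Next row=LF[18]=16
  step 16: row=16, L[16]='2', prepend. Next row=LF[16]=9
  step 17: row=9, L[9]='1', prepend. Next row=LF[9]=5
  step 18: row=5, L[5]='A', prepend. Next row=LF[5]=12
  step 19: row=12, L[12]='2', prepend. Next row=LF[12]=8
  step 20: row=8, L[8]='0', prepend. Next row=LF[8]=1
  step 21: row=1, L[1]='1', prepend. Next row=LF[1]=4
  step 22: row=4, L[4]='A', prepend. Next row=LF[4]=11
Reversed output: A102A12AB0B1C1CAB0AAA$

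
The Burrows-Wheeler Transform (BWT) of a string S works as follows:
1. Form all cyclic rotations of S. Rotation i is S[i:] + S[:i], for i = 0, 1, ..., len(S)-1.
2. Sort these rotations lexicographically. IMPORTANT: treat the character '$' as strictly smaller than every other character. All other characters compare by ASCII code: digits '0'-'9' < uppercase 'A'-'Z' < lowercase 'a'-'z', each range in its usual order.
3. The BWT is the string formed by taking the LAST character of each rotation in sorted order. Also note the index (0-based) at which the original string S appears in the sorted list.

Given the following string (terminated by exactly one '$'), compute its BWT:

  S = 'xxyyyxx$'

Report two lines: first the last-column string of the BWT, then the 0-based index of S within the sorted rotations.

Answer: xxy$xyyx
3

Derivation:
All 8 rotations (rotation i = S[i:]+S[:i]):
  rot[0] = xxyyyxx$
  rot[1] = xyyyxx$x
  rot[2] = yyyxx$xx
  rot[3] = yyxx$xxy
  rot[4] = yxx$xxyy
  rot[5] = xx$xxyyy
  rot[6] = x$xxyyyx
  rot[7] = $xxyyyxx
Sorted (with $ < everything):
  sorted[0] = $xxyyyxx  (last char: 'x')
  sorted[1] = x$xxyyyx  (last char: 'x')
  sorted[2] = xx$xxyyy  (last char: 'y')
  sorted[3] = xxyyyxx$  (last char: '$')
  sorted[4] = xyyyxx$x  (last char: 'x')
  sorted[5] = yxx$xxyy  (last char: 'y')
  sorted[6] = yyxx$xxy  (last char: 'y')
  sorted[7] = yyyxx$xx  (last char: 'x')
Last column: xxy$xyyx
Original string S is at sorted index 3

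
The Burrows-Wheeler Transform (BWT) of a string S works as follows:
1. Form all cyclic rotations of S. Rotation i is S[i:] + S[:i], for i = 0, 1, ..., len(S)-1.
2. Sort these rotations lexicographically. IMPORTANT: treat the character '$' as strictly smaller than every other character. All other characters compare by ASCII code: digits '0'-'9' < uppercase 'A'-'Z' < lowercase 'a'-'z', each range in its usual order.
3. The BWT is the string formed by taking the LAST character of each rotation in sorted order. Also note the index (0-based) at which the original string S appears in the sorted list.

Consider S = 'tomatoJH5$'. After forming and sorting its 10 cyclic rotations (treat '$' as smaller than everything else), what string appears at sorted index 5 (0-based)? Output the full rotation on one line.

Answer: matoJH5$to

Derivation:
All 10 rotations (rotation i = S[i:]+S[:i]):
  rot[0] = tomatoJH5$
  rot[1] = omatoJH5$t
  rot[2] = matoJH5$to
  rot[3] = atoJH5$tom
  rot[4] = toJH5$toma
  rot[5] = oJH5$tomat
  rot[6] = JH5$tomato
  rot[7] = H5$tomatoJ
  rot[8] = 5$tomatoJH
  rot[9] = $tomatoJH5
Sorted (with $ < everything):
  sorted[0] = $tomatoJH5
  sorted[1] = 5$tomatoJH
  sorted[2] = H5$tomatoJ
  sorted[3] = JH5$tomato
  sorted[4] = atoJH5$tom
  sorted[5] = matoJH5$to
  sorted[6] = oJH5$tomat
  sorted[7] = omatoJH5$t
  sorted[8] = toJH5$toma
  sorted[9] = tomatoJH5$
sorted[5] = matoJH5$to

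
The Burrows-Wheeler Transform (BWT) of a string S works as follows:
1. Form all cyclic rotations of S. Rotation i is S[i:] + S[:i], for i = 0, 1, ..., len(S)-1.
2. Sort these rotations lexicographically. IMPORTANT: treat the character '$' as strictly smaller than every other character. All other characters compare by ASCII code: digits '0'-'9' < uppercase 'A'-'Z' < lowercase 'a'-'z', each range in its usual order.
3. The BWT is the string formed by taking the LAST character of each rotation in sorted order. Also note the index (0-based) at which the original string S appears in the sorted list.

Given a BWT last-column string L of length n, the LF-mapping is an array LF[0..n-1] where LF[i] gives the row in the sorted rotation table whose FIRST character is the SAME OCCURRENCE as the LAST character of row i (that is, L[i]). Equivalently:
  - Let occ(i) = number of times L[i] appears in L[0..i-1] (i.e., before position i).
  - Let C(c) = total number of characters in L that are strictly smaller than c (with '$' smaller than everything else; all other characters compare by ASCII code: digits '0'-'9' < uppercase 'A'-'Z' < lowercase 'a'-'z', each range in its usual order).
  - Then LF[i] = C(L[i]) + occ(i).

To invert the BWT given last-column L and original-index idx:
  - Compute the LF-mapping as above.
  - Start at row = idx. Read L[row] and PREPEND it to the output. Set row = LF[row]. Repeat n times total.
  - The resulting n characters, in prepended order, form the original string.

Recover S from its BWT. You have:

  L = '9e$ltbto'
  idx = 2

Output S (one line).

Answer: bottle9$

Derivation:
LF mapping: 1 3 0 4 6 2 7 5
Walk LF starting at row 2, prepending L[row]:
  step 1: row=2, L[2]='$', prepend. Next row=LF[2]=0
  step 2: row=0, L[0]='9', prepend. Next row=LF[0]=1
  step 3: row=1, L[1]='e', prepend. Next row=LF[1]=3
  step 4: row=3, L[3]='l', prepend. Next row=LF[3]=4
  step 5: row=4, L[4]='t', prepend. Next row=LF[4]=6
  step 6: row=6, L[6]='t', prepend. Next row=LF[6]=7
  step 7: row=7, L[7]='o', prepend. Next row=LF[7]=5
  step 8: row=5, L[5]='b', prepend. Next row=LF[5]=2
Reversed output: bottle9$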